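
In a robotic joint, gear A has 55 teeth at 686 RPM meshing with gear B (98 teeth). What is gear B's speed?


Given: N1 = 55 teeth, w1 = 686 RPM, N2 = 98 teeth
Using N1*w1 = N2*w2
w2 = N1*w1 / N2
w2 = 55*686 / 98
w2 = 37730 / 98
w2 = 385 RPM

385 RPM


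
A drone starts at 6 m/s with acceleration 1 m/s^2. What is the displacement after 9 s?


Given: v0 = 6 m/s, a = 1 m/s^2, t = 9 s
Using s = v0*t + (1/2)*a*t^2
s = 6*9 + (1/2)*1*9^2
s = 54 + (1/2)*81
s = 54 + 81/2
s = 189/2

189/2 m


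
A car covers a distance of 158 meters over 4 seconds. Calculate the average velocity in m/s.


Given: distance d = 158 m, time t = 4 s
Using v = d / t
v = 158 / 4
v = 79/2 m/s

79/2 m/s


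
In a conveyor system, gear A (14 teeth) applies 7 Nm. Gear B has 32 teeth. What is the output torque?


Given: N1 = 14, N2 = 32, T1 = 7 Nm
Using T2/T1 = N2/N1
T2 = T1 * N2 / N1
T2 = 7 * 32 / 14
T2 = 224 / 14
T2 = 16 Nm

16 Nm


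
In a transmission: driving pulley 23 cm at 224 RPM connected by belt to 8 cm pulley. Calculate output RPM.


Given: D1 = 23 cm, w1 = 224 RPM, D2 = 8 cm
Using D1*w1 = D2*w2
w2 = D1*w1 / D2
w2 = 23*224 / 8
w2 = 5152 / 8
w2 = 644 RPM

644 RPM


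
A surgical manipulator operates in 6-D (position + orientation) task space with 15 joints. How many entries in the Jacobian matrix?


Given: task space dimension = 6, joints = 15
Jacobian is a 6 x 15 matrix
Total entries = rows * columns
Total = 6 * 15
Total = 90

90


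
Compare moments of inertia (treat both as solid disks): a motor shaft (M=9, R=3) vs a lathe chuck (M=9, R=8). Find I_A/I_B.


Given: M1=9 kg, R1=3 m, M2=9 kg, R2=8 m
For a disk: I = (1/2)*M*R^2, so I_A/I_B = (M1*R1^2)/(M2*R2^2)
M1*R1^2 = 9*9 = 81
M2*R2^2 = 9*64 = 576
I_A/I_B = 81/576 = 9/64

9/64


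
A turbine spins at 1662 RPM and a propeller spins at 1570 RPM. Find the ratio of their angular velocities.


Given: RPM_A = 1662, RPM_B = 1570
omega = 2*pi*RPM/60, so omega_A/omega_B = RPM_A / RPM_B
omega_A/omega_B = 1662 / 1570
omega_A/omega_B = 831/785

831/785


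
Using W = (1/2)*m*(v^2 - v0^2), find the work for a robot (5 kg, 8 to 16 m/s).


Given: m = 5 kg, v0 = 8 m/s, v = 16 m/s
Using W = (1/2)*m*(v^2 - v0^2)
v^2 = 16^2 = 256
v0^2 = 8^2 = 64
v^2 - v0^2 = 256 - 64 = 192
W = (1/2)*5*192 = 480 J

480 J


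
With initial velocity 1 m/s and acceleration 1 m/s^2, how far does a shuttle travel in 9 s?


Given: v0 = 1 m/s, a = 1 m/s^2, t = 9 s
Using s = v0*t + (1/2)*a*t^2
s = 1*9 + (1/2)*1*9^2
s = 9 + (1/2)*81
s = 9 + 81/2
s = 99/2

99/2 m


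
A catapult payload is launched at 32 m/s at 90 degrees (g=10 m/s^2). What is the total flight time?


Given: v0 = 32 m/s, theta = 90 deg, g = 10 m/s^2
sin(90) = 1
Using T = 2*v0*sin(theta) / g
T = 2*32*1 / 10
T = 64 / 10
T = 32/5 s

32/5 s


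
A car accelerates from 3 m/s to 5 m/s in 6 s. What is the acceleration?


Given: initial velocity v0 = 3 m/s, final velocity v = 5 m/s, time t = 6 s
Using a = (v - v0) / t
a = (5 - 3) / 6
a = 2 / 6
a = 1/3 m/s^2

1/3 m/s^2


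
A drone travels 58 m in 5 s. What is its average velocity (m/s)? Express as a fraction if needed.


Given: distance d = 58 m, time t = 5 s
Using v = d / t
v = 58 / 5
v = 58/5 m/s

58/5 m/s


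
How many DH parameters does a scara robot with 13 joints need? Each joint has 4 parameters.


Given: 13 joints, 4 DH parameters per joint (d, theta, a, alpha)
Total DH parameters = number_of_joints * 4
Total = 13 * 4
Total = 52

52


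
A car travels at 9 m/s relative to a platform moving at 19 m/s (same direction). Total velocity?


Given: object velocity = 9 m/s, platform velocity = 19 m/s (same direction)
Using classical velocity addition: v_total = v_object + v_platform
v_total = 9 + 19
v_total = 28 m/s

28 m/s


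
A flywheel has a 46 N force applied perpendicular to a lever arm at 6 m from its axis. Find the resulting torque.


Given: F = 46 N, r = 6 m, angle = 90 deg (perpendicular)
Using tau = F * r * sin(90)
sin(90) = 1
tau = 46 * 6 * 1
tau = 276 Nm

276 Nm


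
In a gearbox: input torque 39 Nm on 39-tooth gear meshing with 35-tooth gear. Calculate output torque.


Given: N1 = 39, N2 = 35, T1 = 39 Nm
Using T2/T1 = N2/N1
T2 = T1 * N2 / N1
T2 = 39 * 35 / 39
T2 = 1365 / 39
T2 = 35 Nm

35 Nm


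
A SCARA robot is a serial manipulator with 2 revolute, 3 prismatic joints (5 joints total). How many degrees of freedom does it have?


Given: serial robot with 2 revolute, 3 prismatic joints
DOF contribution per joint type: revolute=1, prismatic=1, spherical=3, fixed=0
DOF = 2*1 + 3*1
DOF = 5

5


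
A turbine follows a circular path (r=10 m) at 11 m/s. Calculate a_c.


Given: v = 11 m/s, r = 10 m
Using a_c = v^2 / r
a_c = 11^2 / 10
a_c = 121 / 10
a_c = 121/10 m/s^2

121/10 m/s^2


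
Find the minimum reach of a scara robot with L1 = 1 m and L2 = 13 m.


Given: L1 = 1 m, L2 = 13 m
For a 2-link planar arm, min reach = |L1 - L2| (second link folded back)
Min reach = |1 - 13|
Min reach = 12 m

12 m


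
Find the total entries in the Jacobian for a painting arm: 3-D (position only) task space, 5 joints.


Given: task space dimension = 3, joints = 5
Jacobian is a 3 x 5 matrix
Total entries = rows * columns
Total = 3 * 5
Total = 15

15


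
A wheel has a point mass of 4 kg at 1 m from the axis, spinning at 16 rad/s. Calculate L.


Given: m = 4 kg, r = 1 m, omega = 16 rad/s
For a point mass: I = m*r^2
I = 4*1^2 = 4*1 = 4
L = I*omega = 4*16
L = 64 kg*m^2/s

64 kg*m^2/s


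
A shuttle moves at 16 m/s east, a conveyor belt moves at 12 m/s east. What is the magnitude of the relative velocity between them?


Given: v_A = 16 m/s east, v_B = 12 m/s east
Both move in the same direction; relative speed = |v_A - v_B|
|16 - 12| = |4|
= 4 m/s

4 m/s


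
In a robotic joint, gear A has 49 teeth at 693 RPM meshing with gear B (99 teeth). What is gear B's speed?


Given: N1 = 49 teeth, w1 = 693 RPM, N2 = 99 teeth
Using N1*w1 = N2*w2
w2 = N1*w1 / N2
w2 = 49*693 / 99
w2 = 33957 / 99
w2 = 343 RPM

343 RPM


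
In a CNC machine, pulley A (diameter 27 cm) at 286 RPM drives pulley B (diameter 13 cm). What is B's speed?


Given: D1 = 27 cm, w1 = 286 RPM, D2 = 13 cm
Using D1*w1 = D2*w2
w2 = D1*w1 / D2
w2 = 27*286 / 13
w2 = 7722 / 13
w2 = 594 RPM

594 RPM


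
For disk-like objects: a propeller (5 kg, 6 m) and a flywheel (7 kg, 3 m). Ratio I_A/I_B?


Given: M1=5 kg, R1=6 m, M2=7 kg, R2=3 m
For a disk: I = (1/2)*M*R^2, so I_A/I_B = (M1*R1^2)/(M2*R2^2)
M1*R1^2 = 5*36 = 180
M2*R2^2 = 7*9 = 63
I_A/I_B = 180/63 = 20/7

20/7


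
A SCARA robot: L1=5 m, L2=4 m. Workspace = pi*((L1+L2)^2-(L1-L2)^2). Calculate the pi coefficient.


Given: L1 = 5, L2 = 4
(L1+L2)^2 = (9)^2 = 81
(L1-L2)^2 = (1)^2 = 1
Difference = 81 - 1 = 80
This equals 4*L1*L2 = 4*5*4 = 80
Workspace area = 80*pi

80


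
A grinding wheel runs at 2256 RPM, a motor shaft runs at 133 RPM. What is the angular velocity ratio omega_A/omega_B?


Given: RPM_A = 2256, RPM_B = 133
omega = 2*pi*RPM/60, so omega_A/omega_B = RPM_A / RPM_B
omega_A/omega_B = 2256 / 133
omega_A/omega_B = 2256/133

2256/133


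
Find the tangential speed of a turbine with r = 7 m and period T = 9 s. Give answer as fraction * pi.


Given: radius r = 7 m, period T = 9 s
Using v = 2*pi*r / T
v = 2*pi*7 / 9
v = 14*pi / 9
v = 14/9*pi m/s

14/9*pi m/s


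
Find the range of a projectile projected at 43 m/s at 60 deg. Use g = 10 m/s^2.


Given: v0 = 43 m/s, theta = 60 deg, g = 10 m/s^2
sin(2*60) = sin(120) = sqrt(3)/2
Using R = v0^2 * sin(2*theta) / g
R = 43^2 * (sqrt(3)/2) / 10
R = 1849 * sqrt(3) / 20
R = 1849/20*sqrt(3) m

1849/20*sqrt(3) m


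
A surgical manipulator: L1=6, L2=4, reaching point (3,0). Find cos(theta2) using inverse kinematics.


Given: L1 = 6, L2 = 4, target (x, y) = (3, 0)
Using cos(theta2) = (x^2 + y^2 - L1^2 - L2^2) / (2*L1*L2)
x^2 + y^2 = 3^2 + 0 = 9
L1^2 + L2^2 = 36 + 16 = 52
Numerator = 9 - 52 = -43
Denominator = 2*6*4 = 48
cos(theta2) = -43/48 = -43/48

-43/48


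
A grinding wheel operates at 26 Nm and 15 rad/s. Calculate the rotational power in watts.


Given: tau = 26 Nm, omega = 15 rad/s
Using P = tau * omega
P = 26 * 15
P = 390 W

390 W


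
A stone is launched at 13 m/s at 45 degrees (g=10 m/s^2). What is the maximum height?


Given: v0 = 13 m/s, theta = 45 deg, g = 10 m/s^2
sin^2(45) = 1/2
Using H = v0^2 * sin^2(theta) / (2*g)
H = 13^2 * 1/2 / (2*10)
H = 169 * 1/2 / 20
H = 169/2 / 20
H = 169/40 m

169/40 m


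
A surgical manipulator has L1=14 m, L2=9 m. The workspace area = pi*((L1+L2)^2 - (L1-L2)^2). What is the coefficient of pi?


Given: L1 = 14, L2 = 9
(L1+L2)^2 = (23)^2 = 529
(L1-L2)^2 = (5)^2 = 25
Difference = 529 - 25 = 504
This equals 4*L1*L2 = 4*14*9 = 504
Workspace area = 504*pi

504


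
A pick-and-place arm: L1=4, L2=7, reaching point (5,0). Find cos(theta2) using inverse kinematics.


Given: L1 = 4, L2 = 7, target (x, y) = (5, 0)
Using cos(theta2) = (x^2 + y^2 - L1^2 - L2^2) / (2*L1*L2)
x^2 + y^2 = 5^2 + 0 = 25
L1^2 + L2^2 = 16 + 49 = 65
Numerator = 25 - 65 = -40
Denominator = 2*4*7 = 56
cos(theta2) = -40/56 = -5/7

-5/7


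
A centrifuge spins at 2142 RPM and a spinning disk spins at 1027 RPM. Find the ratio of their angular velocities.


Given: RPM_A = 2142, RPM_B = 1027
omega = 2*pi*RPM/60, so omega_A/omega_B = RPM_A / RPM_B
omega_A/omega_B = 2142 / 1027
omega_A/omega_B = 2142/1027

2142/1027


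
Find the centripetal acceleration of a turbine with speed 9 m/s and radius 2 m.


Given: v = 9 m/s, r = 2 m
Using a_c = v^2 / r
a_c = 9^2 / 2
a_c = 81 / 2
a_c = 81/2 m/s^2

81/2 m/s^2


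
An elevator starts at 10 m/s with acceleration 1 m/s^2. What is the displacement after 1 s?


Given: v0 = 10 m/s, a = 1 m/s^2, t = 1 s
Using s = v0*t + (1/2)*a*t^2
s = 10*1 + (1/2)*1*1^2
s = 10 + (1/2)*1
s = 10 + 1/2
s = 21/2

21/2 m


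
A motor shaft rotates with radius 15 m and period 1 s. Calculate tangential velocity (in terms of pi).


Given: radius r = 15 m, period T = 1 s
Using v = 2*pi*r / T
v = 2*pi*15 / 1
v = 30*pi / 1
v = 30*pi m/s

30*pi m/s


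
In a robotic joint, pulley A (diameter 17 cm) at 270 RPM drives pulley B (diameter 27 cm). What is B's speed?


Given: D1 = 17 cm, w1 = 270 RPM, D2 = 27 cm
Using D1*w1 = D2*w2
w2 = D1*w1 / D2
w2 = 17*270 / 27
w2 = 4590 / 27
w2 = 170 RPM

170 RPM


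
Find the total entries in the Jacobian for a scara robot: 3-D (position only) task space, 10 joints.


Given: task space dimension = 3, joints = 10
Jacobian is a 3 x 10 matrix
Total entries = rows * columns
Total = 3 * 10
Total = 30

30


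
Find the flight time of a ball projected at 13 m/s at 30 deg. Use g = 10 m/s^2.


Given: v0 = 13 m/s, theta = 30 deg, g = 10 m/s^2
sin(30) = 1/2
Using T = 2*v0*sin(theta) / g
T = 2*13*1/2 / 10
T = 13 / 10
T = 13/10 s

13/10 s


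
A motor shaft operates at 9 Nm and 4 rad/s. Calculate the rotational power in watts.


Given: tau = 9 Nm, omega = 4 rad/s
Using P = tau * omega
P = 9 * 4
P = 36 W

36 W


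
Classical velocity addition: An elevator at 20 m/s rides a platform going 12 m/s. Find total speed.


Given: object velocity = 20 m/s, platform velocity = 12 m/s (same direction)
Using classical velocity addition: v_total = v_object + v_platform
v_total = 20 + 12
v_total = 32 m/s

32 m/s


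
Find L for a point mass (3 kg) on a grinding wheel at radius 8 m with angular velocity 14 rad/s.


Given: m = 3 kg, r = 8 m, omega = 14 rad/s
For a point mass: I = m*r^2
I = 3*8^2 = 3*64 = 192
L = I*omega = 192*14
L = 2688 kg*m^2/s

2688 kg*m^2/s


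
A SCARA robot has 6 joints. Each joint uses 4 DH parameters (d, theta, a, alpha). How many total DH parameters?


Given: 6 joints, 4 DH parameters per joint (d, theta, a, alpha)
Total DH parameters = number_of_joints * 4
Total = 6 * 4
Total = 24

24


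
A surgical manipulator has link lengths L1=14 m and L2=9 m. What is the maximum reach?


Given: L1 = 14 m, L2 = 9 m
For a 2-link planar arm, max reach = L1 + L2 (fully extended)
Max reach = 14 + 9
Max reach = 23 m

23 m


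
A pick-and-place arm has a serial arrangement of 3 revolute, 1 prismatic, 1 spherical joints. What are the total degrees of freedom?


Given: serial robot with 3 revolute, 1 prismatic, 1 spherical joints
DOF contribution per joint type: revolute=1, prismatic=1, spherical=3, fixed=0
DOF = 3*1 + 1*1 + 1*3
DOF = 7

7


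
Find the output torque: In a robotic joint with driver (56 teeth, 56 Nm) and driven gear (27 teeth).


Given: N1 = 56, N2 = 27, T1 = 56 Nm
Using T2/T1 = N2/N1
T2 = T1 * N2 / N1
T2 = 56 * 27 / 56
T2 = 1512 / 56
T2 = 27 Nm

27 Nm


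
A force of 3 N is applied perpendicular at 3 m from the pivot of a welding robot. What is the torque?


Given: F = 3 N, r = 3 m, angle = 90 deg (perpendicular)
Using tau = F * r * sin(90)
sin(90) = 1
tau = 3 * 3 * 1
tau = 9 Nm

9 Nm


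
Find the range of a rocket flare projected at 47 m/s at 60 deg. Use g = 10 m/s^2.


Given: v0 = 47 m/s, theta = 60 deg, g = 10 m/s^2
sin(2*60) = sin(120) = sqrt(3)/2
Using R = v0^2 * sin(2*theta) / g
R = 47^2 * (sqrt(3)/2) / 10
R = 2209 * sqrt(3) / 20
R = 2209/20*sqrt(3) m

2209/20*sqrt(3) m


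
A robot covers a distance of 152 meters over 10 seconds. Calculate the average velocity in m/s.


Given: distance d = 152 m, time t = 10 s
Using v = d / t
v = 152 / 10
v = 76/5 m/s

76/5 m/s


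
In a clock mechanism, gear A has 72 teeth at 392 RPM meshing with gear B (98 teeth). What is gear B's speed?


Given: N1 = 72 teeth, w1 = 392 RPM, N2 = 98 teeth
Using N1*w1 = N2*w2
w2 = N1*w1 / N2
w2 = 72*392 / 98
w2 = 28224 / 98
w2 = 288 RPM

288 RPM


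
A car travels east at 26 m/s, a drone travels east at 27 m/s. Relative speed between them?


Given: v_A = 26 m/s east, v_B = 27 m/s east
Both move in the same direction; relative speed = |v_A - v_B|
|26 - 27| = |-1|
= 1 m/s

1 m/s


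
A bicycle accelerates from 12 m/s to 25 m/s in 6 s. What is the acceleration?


Given: initial velocity v0 = 12 m/s, final velocity v = 25 m/s, time t = 6 s
Using a = (v - v0) / t
a = (25 - 12) / 6
a = 13 / 6
a = 13/6 m/s^2

13/6 m/s^2


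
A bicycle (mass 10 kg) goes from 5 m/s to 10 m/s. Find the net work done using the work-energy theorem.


Given: m = 10 kg, v0 = 5 m/s, v = 10 m/s
Using W = (1/2)*m*(v^2 - v0^2)
v^2 = 10^2 = 100
v0^2 = 5^2 = 25
v^2 - v0^2 = 100 - 25 = 75
W = (1/2)*10*75 = 375 J

375 J


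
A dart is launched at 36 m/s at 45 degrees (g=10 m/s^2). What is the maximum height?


Given: v0 = 36 m/s, theta = 45 deg, g = 10 m/s^2
sin^2(45) = 1/2
Using H = v0^2 * sin^2(theta) / (2*g)
H = 36^2 * 1/2 / (2*10)
H = 1296 * 1/2 / 20
H = 648 / 20
H = 162/5 m

162/5 m


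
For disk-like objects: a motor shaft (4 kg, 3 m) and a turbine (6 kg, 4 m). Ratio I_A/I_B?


Given: M1=4 kg, R1=3 m, M2=6 kg, R2=4 m
For a disk: I = (1/2)*M*R^2, so I_A/I_B = (M1*R1^2)/(M2*R2^2)
M1*R1^2 = 4*9 = 36
M2*R2^2 = 6*16 = 96
I_A/I_B = 36/96 = 3/8

3/8


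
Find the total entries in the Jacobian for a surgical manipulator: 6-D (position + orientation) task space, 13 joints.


Given: task space dimension = 6, joints = 13
Jacobian is a 6 x 13 matrix
Total entries = rows * columns
Total = 6 * 13
Total = 78

78


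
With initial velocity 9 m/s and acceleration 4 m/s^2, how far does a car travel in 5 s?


Given: v0 = 9 m/s, a = 4 m/s^2, t = 5 s
Using s = v0*t + (1/2)*a*t^2
s = 9*5 + (1/2)*4*5^2
s = 45 + (1/2)*100
s = 45 + 50
s = 95

95 m


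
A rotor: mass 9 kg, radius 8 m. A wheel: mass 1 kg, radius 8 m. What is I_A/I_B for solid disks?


Given: M1=9 kg, R1=8 m, M2=1 kg, R2=8 m
For a disk: I = (1/2)*M*R^2, so I_A/I_B = (M1*R1^2)/(M2*R2^2)
M1*R1^2 = 9*64 = 576
M2*R2^2 = 1*64 = 64
I_A/I_B = 576/64 = 9

9


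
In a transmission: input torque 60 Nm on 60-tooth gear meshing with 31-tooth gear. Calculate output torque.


Given: N1 = 60, N2 = 31, T1 = 60 Nm
Using T2/T1 = N2/N1
T2 = T1 * N2 / N1
T2 = 60 * 31 / 60
T2 = 1860 / 60
T2 = 31 Nm

31 Nm


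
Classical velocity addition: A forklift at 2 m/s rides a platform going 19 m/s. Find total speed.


Given: object velocity = 2 m/s, platform velocity = 19 m/s (same direction)
Using classical velocity addition: v_total = v_object + v_platform
v_total = 2 + 19
v_total = 21 m/s

21 m/s


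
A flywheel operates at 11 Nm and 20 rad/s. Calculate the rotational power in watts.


Given: tau = 11 Nm, omega = 20 rad/s
Using P = tau * omega
P = 11 * 20
P = 220 W

220 W


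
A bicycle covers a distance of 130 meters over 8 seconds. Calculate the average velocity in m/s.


Given: distance d = 130 m, time t = 8 s
Using v = d / t
v = 130 / 8
v = 65/4 m/s

65/4 m/s


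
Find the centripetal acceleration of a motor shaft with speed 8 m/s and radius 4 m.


Given: v = 8 m/s, r = 4 m
Using a_c = v^2 / r
a_c = 8^2 / 4
a_c = 64 / 4
a_c = 16 m/s^2

16 m/s^2


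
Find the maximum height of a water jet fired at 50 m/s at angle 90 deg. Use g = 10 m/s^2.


Given: v0 = 50 m/s, theta = 90 deg, g = 10 m/s^2
sin^2(90) = 1
Using H = v0^2 * sin^2(theta) / (2*g)
H = 50^2 * 1 / (2*10)
H = 2500 * 1 / 20
H = 2500 / 20
H = 125 m

125 m


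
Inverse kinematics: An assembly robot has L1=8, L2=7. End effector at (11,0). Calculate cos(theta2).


Given: L1 = 8, L2 = 7, target (x, y) = (11, 0)
Using cos(theta2) = (x^2 + y^2 - L1^2 - L2^2) / (2*L1*L2)
x^2 + y^2 = 11^2 + 0 = 121
L1^2 + L2^2 = 64 + 49 = 113
Numerator = 121 - 113 = 8
Denominator = 2*8*7 = 112
cos(theta2) = 8/112 = 1/14

1/14


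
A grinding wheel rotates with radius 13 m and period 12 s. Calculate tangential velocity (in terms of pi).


Given: radius r = 13 m, period T = 12 s
Using v = 2*pi*r / T
v = 2*pi*13 / 12
v = 26*pi / 12
v = 13/6*pi m/s

13/6*pi m/s


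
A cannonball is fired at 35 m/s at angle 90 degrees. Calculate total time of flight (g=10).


Given: v0 = 35 m/s, theta = 90 deg, g = 10 m/s^2
sin(90) = 1
Using T = 2*v0*sin(theta) / g
T = 2*35*1 / 10
T = 70 / 10
T = 7 s

7 s


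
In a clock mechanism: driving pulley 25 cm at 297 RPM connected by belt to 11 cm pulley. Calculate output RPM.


Given: D1 = 25 cm, w1 = 297 RPM, D2 = 11 cm
Using D1*w1 = D2*w2
w2 = D1*w1 / D2
w2 = 25*297 / 11
w2 = 7425 / 11
w2 = 675 RPM

675 RPM


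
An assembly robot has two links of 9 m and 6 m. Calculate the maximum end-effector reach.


Given: L1 = 9 m, L2 = 6 m
For a 2-link planar arm, max reach = L1 + L2 (fully extended)
Max reach = 9 + 6
Max reach = 15 m

15 m


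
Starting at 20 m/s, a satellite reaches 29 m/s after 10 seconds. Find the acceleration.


Given: initial velocity v0 = 20 m/s, final velocity v = 29 m/s, time t = 10 s
Using a = (v - v0) / t
a = (29 - 20) / 10
a = 9 / 10
a = 9/10 m/s^2

9/10 m/s^2


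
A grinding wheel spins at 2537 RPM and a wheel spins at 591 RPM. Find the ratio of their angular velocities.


Given: RPM_A = 2537, RPM_B = 591
omega = 2*pi*RPM/60, so omega_A/omega_B = RPM_A / RPM_B
omega_A/omega_B = 2537 / 591
omega_A/omega_B = 2537/591

2537/591


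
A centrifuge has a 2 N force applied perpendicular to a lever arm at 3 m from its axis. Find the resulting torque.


Given: F = 2 N, r = 3 m, angle = 90 deg (perpendicular)
Using tau = F * r * sin(90)
sin(90) = 1
tau = 2 * 3 * 1
tau = 6 Nm

6 Nm


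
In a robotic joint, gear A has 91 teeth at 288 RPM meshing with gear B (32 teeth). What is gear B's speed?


Given: N1 = 91 teeth, w1 = 288 RPM, N2 = 32 teeth
Using N1*w1 = N2*w2
w2 = N1*w1 / N2
w2 = 91*288 / 32
w2 = 26208 / 32
w2 = 819 RPM

819 RPM


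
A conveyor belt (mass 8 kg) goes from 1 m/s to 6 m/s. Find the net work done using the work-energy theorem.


Given: m = 8 kg, v0 = 1 m/s, v = 6 m/s
Using W = (1/2)*m*(v^2 - v0^2)
v^2 = 6^2 = 36
v0^2 = 1^2 = 1
v^2 - v0^2 = 36 - 1 = 35
W = (1/2)*8*35 = 140 J

140 J


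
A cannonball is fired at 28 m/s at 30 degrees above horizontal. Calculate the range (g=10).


Given: v0 = 28 m/s, theta = 30 deg, g = 10 m/s^2
sin(2*30) = sin(60) = sqrt(3)/2
Using R = v0^2 * sin(2*theta) / g
R = 28^2 * (sqrt(3)/2) / 10
R = 784 * sqrt(3) / 20
R = 196/5*sqrt(3) m

196/5*sqrt(3) m


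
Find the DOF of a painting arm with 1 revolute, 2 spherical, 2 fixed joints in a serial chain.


Given: serial robot with 1 revolute, 2 spherical, 2 fixed joints
DOF contribution per joint type: revolute=1, prismatic=1, spherical=3, fixed=0
DOF = 1*1 + 2*3 + 2*0
DOF = 7

7


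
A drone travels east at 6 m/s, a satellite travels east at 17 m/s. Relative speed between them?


Given: v_A = 6 m/s east, v_B = 17 m/s east
Both move in the same direction; relative speed = |v_A - v_B|
|6 - 17| = |-11|
= 11 m/s

11 m/s


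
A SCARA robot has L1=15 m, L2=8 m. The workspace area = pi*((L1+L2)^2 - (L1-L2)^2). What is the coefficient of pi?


Given: L1 = 15, L2 = 8
(L1+L2)^2 = (23)^2 = 529
(L1-L2)^2 = (7)^2 = 49
Difference = 529 - 49 = 480
This equals 4*L1*L2 = 4*15*8 = 480
Workspace area = 480*pi

480


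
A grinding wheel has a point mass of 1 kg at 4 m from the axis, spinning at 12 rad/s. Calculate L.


Given: m = 1 kg, r = 4 m, omega = 12 rad/s
For a point mass: I = m*r^2
I = 1*4^2 = 1*16 = 16
L = I*omega = 16*12
L = 192 kg*m^2/s

192 kg*m^2/s


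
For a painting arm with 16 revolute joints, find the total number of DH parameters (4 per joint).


Given: 16 joints, 4 DH parameters per joint (d, theta, a, alpha)
Total DH parameters = number_of_joints * 4
Total = 16 * 4
Total = 64

64


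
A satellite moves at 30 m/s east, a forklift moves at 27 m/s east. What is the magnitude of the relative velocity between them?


Given: v_A = 30 m/s east, v_B = 27 m/s east
Both move in the same direction; relative speed = |v_A - v_B|
|30 - 27| = |3|
= 3 m/s

3 m/s


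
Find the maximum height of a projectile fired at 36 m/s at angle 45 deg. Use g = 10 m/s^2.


Given: v0 = 36 m/s, theta = 45 deg, g = 10 m/s^2
sin^2(45) = 1/2
Using H = v0^2 * sin^2(theta) / (2*g)
H = 36^2 * 1/2 / (2*10)
H = 1296 * 1/2 / 20
H = 648 / 20
H = 162/5 m

162/5 m


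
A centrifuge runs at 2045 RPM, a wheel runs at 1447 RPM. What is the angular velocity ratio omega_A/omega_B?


Given: RPM_A = 2045, RPM_B = 1447
omega = 2*pi*RPM/60, so omega_A/omega_B = RPM_A / RPM_B
omega_A/omega_B = 2045 / 1447
omega_A/omega_B = 2045/1447

2045/1447


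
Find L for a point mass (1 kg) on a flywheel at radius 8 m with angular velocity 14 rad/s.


Given: m = 1 kg, r = 8 m, omega = 14 rad/s
For a point mass: I = m*r^2
I = 1*8^2 = 1*64 = 64
L = I*omega = 64*14
L = 896 kg*m^2/s

896 kg*m^2/s


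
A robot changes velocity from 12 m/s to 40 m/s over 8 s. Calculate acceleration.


Given: initial velocity v0 = 12 m/s, final velocity v = 40 m/s, time t = 8 s
Using a = (v - v0) / t
a = (40 - 12) / 8
a = 28 / 8
a = 7/2 m/s^2

7/2 m/s^2


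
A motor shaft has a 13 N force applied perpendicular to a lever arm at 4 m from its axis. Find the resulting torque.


Given: F = 13 N, r = 4 m, angle = 90 deg (perpendicular)
Using tau = F * r * sin(90)
sin(90) = 1
tau = 13 * 4 * 1
tau = 52 Nm

52 Nm


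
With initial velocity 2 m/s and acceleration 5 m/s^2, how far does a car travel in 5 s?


Given: v0 = 2 m/s, a = 5 m/s^2, t = 5 s
Using s = v0*t + (1/2)*a*t^2
s = 2*5 + (1/2)*5*5^2
s = 10 + (1/2)*125
s = 10 + 125/2
s = 145/2

145/2 m


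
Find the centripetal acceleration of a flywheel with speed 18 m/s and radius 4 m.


Given: v = 18 m/s, r = 4 m
Using a_c = v^2 / r
a_c = 18^2 / 4
a_c = 324 / 4
a_c = 81 m/s^2

81 m/s^2


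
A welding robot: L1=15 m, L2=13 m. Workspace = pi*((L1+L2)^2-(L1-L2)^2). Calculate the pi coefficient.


Given: L1 = 15, L2 = 13
(L1+L2)^2 = (28)^2 = 784
(L1-L2)^2 = (2)^2 = 4
Difference = 784 - 4 = 780
This equals 4*L1*L2 = 4*15*13 = 780
Workspace area = 780*pi

780


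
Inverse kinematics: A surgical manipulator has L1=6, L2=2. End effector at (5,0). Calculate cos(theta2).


Given: L1 = 6, L2 = 2, target (x, y) = (5, 0)
Using cos(theta2) = (x^2 + y^2 - L1^2 - L2^2) / (2*L1*L2)
x^2 + y^2 = 5^2 + 0 = 25
L1^2 + L2^2 = 36 + 4 = 40
Numerator = 25 - 40 = -15
Denominator = 2*6*2 = 24
cos(theta2) = -15/24 = -5/8

-5/8


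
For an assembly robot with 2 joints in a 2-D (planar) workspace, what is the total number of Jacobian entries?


Given: task space dimension = 2, joints = 2
Jacobian is a 2 x 2 matrix
Total entries = rows * columns
Total = 2 * 2
Total = 4

4


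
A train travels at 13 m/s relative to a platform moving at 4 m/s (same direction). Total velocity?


Given: object velocity = 13 m/s, platform velocity = 4 m/s (same direction)
Using classical velocity addition: v_total = v_object + v_platform
v_total = 13 + 4
v_total = 17 m/s

17 m/s


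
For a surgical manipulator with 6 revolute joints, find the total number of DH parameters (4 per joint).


Given: 6 joints, 4 DH parameters per joint (d, theta, a, alpha)
Total DH parameters = number_of_joints * 4
Total = 6 * 4
Total = 24

24


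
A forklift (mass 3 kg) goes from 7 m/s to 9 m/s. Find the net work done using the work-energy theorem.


Given: m = 3 kg, v0 = 7 m/s, v = 9 m/s
Using W = (1/2)*m*(v^2 - v0^2)
v^2 = 9^2 = 81
v0^2 = 7^2 = 49
v^2 - v0^2 = 81 - 49 = 32
W = (1/2)*3*32 = 48 J

48 J


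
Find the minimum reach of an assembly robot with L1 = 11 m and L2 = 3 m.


Given: L1 = 11 m, L2 = 3 m
For a 2-link planar arm, min reach = |L1 - L2| (second link folded back)
Min reach = |11 - 3|
Min reach = 8 m

8 m


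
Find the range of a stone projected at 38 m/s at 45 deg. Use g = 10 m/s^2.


Given: v0 = 38 m/s, theta = 45 deg, g = 10 m/s^2
sin(2*45) = sin(90) = 1
Using R = v0^2 * sin(2*theta) / g
R = 38^2 * 1 / 10
R = 1444 / 10
R = 722/5 m

722/5 m


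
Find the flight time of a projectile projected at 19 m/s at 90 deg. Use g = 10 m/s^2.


Given: v0 = 19 m/s, theta = 90 deg, g = 10 m/s^2
sin(90) = 1
Using T = 2*v0*sin(theta) / g
T = 2*19*1 / 10
T = 38 / 10
T = 19/5 s

19/5 s


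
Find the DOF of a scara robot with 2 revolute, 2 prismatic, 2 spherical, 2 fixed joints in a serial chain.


Given: serial robot with 2 revolute, 2 prismatic, 2 spherical, 2 fixed joints
DOF contribution per joint type: revolute=1, prismatic=1, spherical=3, fixed=0
DOF = 2*1 + 2*1 + 2*3 + 2*0
DOF = 10

10


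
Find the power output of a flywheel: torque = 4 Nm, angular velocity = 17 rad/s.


Given: tau = 4 Nm, omega = 17 rad/s
Using P = tau * omega
P = 4 * 17
P = 68 W

68 W


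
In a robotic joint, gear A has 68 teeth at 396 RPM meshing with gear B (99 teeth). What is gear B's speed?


Given: N1 = 68 teeth, w1 = 396 RPM, N2 = 99 teeth
Using N1*w1 = N2*w2
w2 = N1*w1 / N2
w2 = 68*396 / 99
w2 = 26928 / 99
w2 = 272 RPM

272 RPM


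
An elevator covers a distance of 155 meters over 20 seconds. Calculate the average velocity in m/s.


Given: distance d = 155 m, time t = 20 s
Using v = d / t
v = 155 / 20
v = 31/4 m/s

31/4 m/s


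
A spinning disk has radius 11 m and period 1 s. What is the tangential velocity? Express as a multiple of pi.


Given: radius r = 11 m, period T = 1 s
Using v = 2*pi*r / T
v = 2*pi*11 / 1
v = 22*pi / 1
v = 22*pi m/s

22*pi m/s


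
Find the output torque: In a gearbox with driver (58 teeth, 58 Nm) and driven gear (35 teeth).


Given: N1 = 58, N2 = 35, T1 = 58 Nm
Using T2/T1 = N2/N1
T2 = T1 * N2 / N1
T2 = 58 * 35 / 58
T2 = 2030 / 58
T2 = 35 Nm

35 Nm


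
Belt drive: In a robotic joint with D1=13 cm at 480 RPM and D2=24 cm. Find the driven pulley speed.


Given: D1 = 13 cm, w1 = 480 RPM, D2 = 24 cm
Using D1*w1 = D2*w2
w2 = D1*w1 / D2
w2 = 13*480 / 24
w2 = 6240 / 24
w2 = 260 RPM

260 RPM


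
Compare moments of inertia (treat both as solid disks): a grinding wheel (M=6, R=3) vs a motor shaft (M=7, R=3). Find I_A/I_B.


Given: M1=6 kg, R1=3 m, M2=7 kg, R2=3 m
For a disk: I = (1/2)*M*R^2, so I_A/I_B = (M1*R1^2)/(M2*R2^2)
M1*R1^2 = 6*9 = 54
M2*R2^2 = 7*9 = 63
I_A/I_B = 54/63 = 6/7

6/7


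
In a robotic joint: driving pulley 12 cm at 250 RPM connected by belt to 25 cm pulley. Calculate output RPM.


Given: D1 = 12 cm, w1 = 250 RPM, D2 = 25 cm
Using D1*w1 = D2*w2
w2 = D1*w1 / D2
w2 = 12*250 / 25
w2 = 3000 / 25
w2 = 120 RPM

120 RPM


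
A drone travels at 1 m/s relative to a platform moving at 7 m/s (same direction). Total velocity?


Given: object velocity = 1 m/s, platform velocity = 7 m/s (same direction)
Using classical velocity addition: v_total = v_object + v_platform
v_total = 1 + 7
v_total = 8 m/s

8 m/s


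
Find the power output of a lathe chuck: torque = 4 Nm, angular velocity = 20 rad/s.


Given: tau = 4 Nm, omega = 20 rad/s
Using P = tau * omega
P = 4 * 20
P = 80 W

80 W


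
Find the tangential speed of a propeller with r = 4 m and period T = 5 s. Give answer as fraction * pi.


Given: radius r = 4 m, period T = 5 s
Using v = 2*pi*r / T
v = 2*pi*4 / 5
v = 8*pi / 5
v = 8/5*pi m/s

8/5*pi m/s


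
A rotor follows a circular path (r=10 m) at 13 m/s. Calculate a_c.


Given: v = 13 m/s, r = 10 m
Using a_c = v^2 / r
a_c = 13^2 / 10
a_c = 169 / 10
a_c = 169/10 m/s^2

169/10 m/s^2


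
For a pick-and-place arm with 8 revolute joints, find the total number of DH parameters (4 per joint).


Given: 8 joints, 4 DH parameters per joint (d, theta, a, alpha)
Total DH parameters = number_of_joints * 4
Total = 8 * 4
Total = 32

32


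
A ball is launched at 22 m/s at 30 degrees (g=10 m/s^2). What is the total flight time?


Given: v0 = 22 m/s, theta = 30 deg, g = 10 m/s^2
sin(30) = 1/2
Using T = 2*v0*sin(theta) / g
T = 2*22*1/2 / 10
T = 22 / 10
T = 11/5 s

11/5 s


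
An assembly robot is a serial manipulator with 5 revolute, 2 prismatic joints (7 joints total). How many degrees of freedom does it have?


Given: serial robot with 5 revolute, 2 prismatic joints
DOF contribution per joint type: revolute=1, prismatic=1, spherical=3, fixed=0
DOF = 5*1 + 2*1
DOF = 7

7


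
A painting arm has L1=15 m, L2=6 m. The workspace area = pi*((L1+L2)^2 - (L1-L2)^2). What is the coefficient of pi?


Given: L1 = 15, L2 = 6
(L1+L2)^2 = (21)^2 = 441
(L1-L2)^2 = (9)^2 = 81
Difference = 441 - 81 = 360
This equals 4*L1*L2 = 4*15*6 = 360
Workspace area = 360*pi

360


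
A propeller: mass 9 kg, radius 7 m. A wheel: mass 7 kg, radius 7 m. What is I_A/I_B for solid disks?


Given: M1=9 kg, R1=7 m, M2=7 kg, R2=7 m
For a disk: I = (1/2)*M*R^2, so I_A/I_B = (M1*R1^2)/(M2*R2^2)
M1*R1^2 = 9*49 = 441
M2*R2^2 = 7*49 = 343
I_A/I_B = 441/343 = 9/7

9/7


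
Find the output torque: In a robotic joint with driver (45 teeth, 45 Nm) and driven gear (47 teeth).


Given: N1 = 45, N2 = 47, T1 = 45 Nm
Using T2/T1 = N2/N1
T2 = T1 * N2 / N1
T2 = 45 * 47 / 45
T2 = 2115 / 45
T2 = 47 Nm

47 Nm


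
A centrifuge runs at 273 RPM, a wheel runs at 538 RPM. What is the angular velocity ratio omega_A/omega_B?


Given: RPM_A = 273, RPM_B = 538
omega = 2*pi*RPM/60, so omega_A/omega_B = RPM_A / RPM_B
omega_A/omega_B = 273 / 538
omega_A/omega_B = 273/538

273/538


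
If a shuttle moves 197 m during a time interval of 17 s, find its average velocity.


Given: distance d = 197 m, time t = 17 s
Using v = d / t
v = 197 / 17
v = 197/17 m/s

197/17 m/s


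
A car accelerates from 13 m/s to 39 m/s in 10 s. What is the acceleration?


Given: initial velocity v0 = 13 m/s, final velocity v = 39 m/s, time t = 10 s
Using a = (v - v0) / t
a = (39 - 13) / 10
a = 26 / 10
a = 13/5 m/s^2

13/5 m/s^2


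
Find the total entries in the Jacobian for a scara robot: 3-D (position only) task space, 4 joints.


Given: task space dimension = 3, joints = 4
Jacobian is a 3 x 4 matrix
Total entries = rows * columns
Total = 3 * 4
Total = 12

12


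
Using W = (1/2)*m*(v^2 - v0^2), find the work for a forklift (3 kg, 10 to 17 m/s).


Given: m = 3 kg, v0 = 10 m/s, v = 17 m/s
Using W = (1/2)*m*(v^2 - v0^2)
v^2 = 17^2 = 289
v0^2 = 10^2 = 100
v^2 - v0^2 = 289 - 100 = 189
W = (1/2)*3*189 = 567/2 J

567/2 J


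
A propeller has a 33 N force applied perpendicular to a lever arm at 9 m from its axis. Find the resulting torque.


Given: F = 33 N, r = 9 m, angle = 90 deg (perpendicular)
Using tau = F * r * sin(90)
sin(90) = 1
tau = 33 * 9 * 1
tau = 297 Nm

297 Nm


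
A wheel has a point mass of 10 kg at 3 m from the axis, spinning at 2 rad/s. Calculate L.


Given: m = 10 kg, r = 3 m, omega = 2 rad/s
For a point mass: I = m*r^2
I = 10*3^2 = 10*9 = 90
L = I*omega = 90*2
L = 180 kg*m^2/s

180 kg*m^2/s


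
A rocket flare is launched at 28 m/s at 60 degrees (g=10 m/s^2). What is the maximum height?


Given: v0 = 28 m/s, theta = 60 deg, g = 10 m/s^2
sin^2(60) = 3/4
Using H = v0^2 * sin^2(theta) / (2*g)
H = 28^2 * 3/4 / (2*10)
H = 784 * 3/4 / 20
H = 588 / 20
H = 147/5 m

147/5 m


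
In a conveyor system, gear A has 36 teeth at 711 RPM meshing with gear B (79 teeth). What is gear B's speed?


Given: N1 = 36 teeth, w1 = 711 RPM, N2 = 79 teeth
Using N1*w1 = N2*w2
w2 = N1*w1 / N2
w2 = 36*711 / 79
w2 = 25596 / 79
w2 = 324 RPM

324 RPM


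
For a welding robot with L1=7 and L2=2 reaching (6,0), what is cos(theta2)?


Given: L1 = 7, L2 = 2, target (x, y) = (6, 0)
Using cos(theta2) = (x^2 + y^2 - L1^2 - L2^2) / (2*L1*L2)
x^2 + y^2 = 6^2 + 0 = 36
L1^2 + L2^2 = 49 + 4 = 53
Numerator = 36 - 53 = -17
Denominator = 2*7*2 = 28
cos(theta2) = -17/28 = -17/28

-17/28


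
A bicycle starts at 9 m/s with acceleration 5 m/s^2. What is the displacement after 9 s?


Given: v0 = 9 m/s, a = 5 m/s^2, t = 9 s
Using s = v0*t + (1/2)*a*t^2
s = 9*9 + (1/2)*5*9^2
s = 81 + (1/2)*405
s = 81 + 405/2
s = 567/2

567/2 m


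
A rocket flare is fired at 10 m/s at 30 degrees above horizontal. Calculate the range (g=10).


Given: v0 = 10 m/s, theta = 30 deg, g = 10 m/s^2
sin(2*30) = sin(60) = sqrt(3)/2
Using R = v0^2 * sin(2*theta) / g
R = 10^2 * (sqrt(3)/2) / 10
R = 100 * sqrt(3) / 20
R = 5*sqrt(3) m

5*sqrt(3) m


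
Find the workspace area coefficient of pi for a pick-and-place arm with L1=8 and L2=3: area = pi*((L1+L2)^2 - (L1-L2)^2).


Given: L1 = 8, L2 = 3
(L1+L2)^2 = (11)^2 = 121
(L1-L2)^2 = (5)^2 = 25
Difference = 121 - 25 = 96
This equals 4*L1*L2 = 4*8*3 = 96
Workspace area = 96*pi

96


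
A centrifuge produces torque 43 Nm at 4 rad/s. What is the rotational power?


Given: tau = 43 Nm, omega = 4 rad/s
Using P = tau * omega
P = 43 * 4
P = 172 W

172 W


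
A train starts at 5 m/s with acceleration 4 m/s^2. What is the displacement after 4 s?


Given: v0 = 5 m/s, a = 4 m/s^2, t = 4 s
Using s = v0*t + (1/2)*a*t^2
s = 5*4 + (1/2)*4*4^2
s = 20 + (1/2)*64
s = 20 + 32
s = 52

52 m


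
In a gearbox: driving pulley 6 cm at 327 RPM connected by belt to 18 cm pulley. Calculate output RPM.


Given: D1 = 6 cm, w1 = 327 RPM, D2 = 18 cm
Using D1*w1 = D2*w2
w2 = D1*w1 / D2
w2 = 6*327 / 18
w2 = 1962 / 18
w2 = 109 RPM

109 RPM


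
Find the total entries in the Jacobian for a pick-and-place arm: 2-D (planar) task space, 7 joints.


Given: task space dimension = 2, joints = 7
Jacobian is a 2 x 7 matrix
Total entries = rows * columns
Total = 2 * 7
Total = 14

14


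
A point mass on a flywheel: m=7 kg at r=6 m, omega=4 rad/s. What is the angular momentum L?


Given: m = 7 kg, r = 6 m, omega = 4 rad/s
For a point mass: I = m*r^2
I = 7*6^2 = 7*36 = 252
L = I*omega = 252*4
L = 1008 kg*m^2/s

1008 kg*m^2/s


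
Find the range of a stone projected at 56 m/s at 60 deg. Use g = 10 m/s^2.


Given: v0 = 56 m/s, theta = 60 deg, g = 10 m/s^2
sin(2*60) = sin(120) = sqrt(3)/2
Using R = v0^2 * sin(2*theta) / g
R = 56^2 * (sqrt(3)/2) / 10
R = 3136 * sqrt(3) / 20
R = 784/5*sqrt(3) m

784/5*sqrt(3) m


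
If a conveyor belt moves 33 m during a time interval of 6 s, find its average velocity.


Given: distance d = 33 m, time t = 6 s
Using v = d / t
v = 33 / 6
v = 11/2 m/s

11/2 m/s


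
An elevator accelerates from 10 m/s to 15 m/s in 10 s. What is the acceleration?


Given: initial velocity v0 = 10 m/s, final velocity v = 15 m/s, time t = 10 s
Using a = (v - v0) / t
a = (15 - 10) / 10
a = 5 / 10
a = 1/2 m/s^2

1/2 m/s^2


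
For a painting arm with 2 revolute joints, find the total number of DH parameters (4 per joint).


Given: 2 joints, 4 DH parameters per joint (d, theta, a, alpha)
Total DH parameters = number_of_joints * 4
Total = 2 * 4
Total = 8

8


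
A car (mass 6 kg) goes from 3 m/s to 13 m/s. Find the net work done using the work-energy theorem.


Given: m = 6 kg, v0 = 3 m/s, v = 13 m/s
Using W = (1/2)*m*(v^2 - v0^2)
v^2 = 13^2 = 169
v0^2 = 3^2 = 9
v^2 - v0^2 = 169 - 9 = 160
W = (1/2)*6*160 = 480 J

480 J


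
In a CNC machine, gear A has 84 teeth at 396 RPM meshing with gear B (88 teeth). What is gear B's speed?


Given: N1 = 84 teeth, w1 = 396 RPM, N2 = 88 teeth
Using N1*w1 = N2*w2
w2 = N1*w1 / N2
w2 = 84*396 / 88
w2 = 33264 / 88
w2 = 378 RPM

378 RPM


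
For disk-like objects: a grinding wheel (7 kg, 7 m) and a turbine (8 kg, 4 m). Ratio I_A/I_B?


Given: M1=7 kg, R1=7 m, M2=8 kg, R2=4 m
For a disk: I = (1/2)*M*R^2, so I_A/I_B = (M1*R1^2)/(M2*R2^2)
M1*R1^2 = 7*49 = 343
M2*R2^2 = 8*16 = 128
I_A/I_B = 343/128 = 343/128

343/128


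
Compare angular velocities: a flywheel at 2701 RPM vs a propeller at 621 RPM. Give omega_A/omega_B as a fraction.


Given: RPM_A = 2701, RPM_B = 621
omega = 2*pi*RPM/60, so omega_A/omega_B = RPM_A / RPM_B
omega_A/omega_B = 2701 / 621
omega_A/omega_B = 2701/621

2701/621


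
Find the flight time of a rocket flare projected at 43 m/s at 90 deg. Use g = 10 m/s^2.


Given: v0 = 43 m/s, theta = 90 deg, g = 10 m/s^2
sin(90) = 1
Using T = 2*v0*sin(theta) / g
T = 2*43*1 / 10
T = 86 / 10
T = 43/5 s

43/5 s


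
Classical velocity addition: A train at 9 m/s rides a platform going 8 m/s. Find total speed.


Given: object velocity = 9 m/s, platform velocity = 8 m/s (same direction)
Using classical velocity addition: v_total = v_object + v_platform
v_total = 9 + 8
v_total = 17 m/s

17 m/s


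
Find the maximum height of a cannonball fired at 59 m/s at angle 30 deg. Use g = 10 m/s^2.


Given: v0 = 59 m/s, theta = 30 deg, g = 10 m/s^2
sin^2(30) = 1/4
Using H = v0^2 * sin^2(theta) / (2*g)
H = 59^2 * 1/4 / (2*10)
H = 3481 * 1/4 / 20
H = 3481/4 / 20
H = 3481/80 m

3481/80 m


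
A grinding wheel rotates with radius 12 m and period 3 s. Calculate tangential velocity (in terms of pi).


Given: radius r = 12 m, period T = 3 s
Using v = 2*pi*r / T
v = 2*pi*12 / 3
v = 24*pi / 3
v = 8*pi m/s

8*pi m/s


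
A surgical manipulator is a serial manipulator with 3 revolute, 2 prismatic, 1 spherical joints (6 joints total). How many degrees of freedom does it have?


Given: serial robot with 3 revolute, 2 prismatic, 1 spherical joints
DOF contribution per joint type: revolute=1, prismatic=1, spherical=3, fixed=0
DOF = 3*1 + 2*1 + 1*3
DOF = 8

8


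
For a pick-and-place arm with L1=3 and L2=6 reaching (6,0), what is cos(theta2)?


Given: L1 = 3, L2 = 6, target (x, y) = (6, 0)
Using cos(theta2) = (x^2 + y^2 - L1^2 - L2^2) / (2*L1*L2)
x^2 + y^2 = 6^2 + 0 = 36
L1^2 + L2^2 = 9 + 36 = 45
Numerator = 36 - 45 = -9
Denominator = 2*3*6 = 36
cos(theta2) = -9/36 = -1/4

-1/4


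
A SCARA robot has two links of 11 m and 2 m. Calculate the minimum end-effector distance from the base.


Given: L1 = 11 m, L2 = 2 m
For a 2-link planar arm, min reach = |L1 - L2| (second link folded back)
Min reach = |11 - 2|
Min reach = 9 m

9 m


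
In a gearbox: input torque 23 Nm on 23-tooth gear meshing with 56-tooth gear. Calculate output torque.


Given: N1 = 23, N2 = 56, T1 = 23 Nm
Using T2/T1 = N2/N1
T2 = T1 * N2 / N1
T2 = 23 * 56 / 23
T2 = 1288 / 23
T2 = 56 Nm

56 Nm


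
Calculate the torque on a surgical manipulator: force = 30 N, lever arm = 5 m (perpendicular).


Given: F = 30 N, r = 5 m, angle = 90 deg (perpendicular)
Using tau = F * r * sin(90)
sin(90) = 1
tau = 30 * 5 * 1
tau = 150 Nm

150 Nm


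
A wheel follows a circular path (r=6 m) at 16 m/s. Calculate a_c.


Given: v = 16 m/s, r = 6 m
Using a_c = v^2 / r
a_c = 16^2 / 6
a_c = 256 / 6
a_c = 128/3 m/s^2

128/3 m/s^2
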